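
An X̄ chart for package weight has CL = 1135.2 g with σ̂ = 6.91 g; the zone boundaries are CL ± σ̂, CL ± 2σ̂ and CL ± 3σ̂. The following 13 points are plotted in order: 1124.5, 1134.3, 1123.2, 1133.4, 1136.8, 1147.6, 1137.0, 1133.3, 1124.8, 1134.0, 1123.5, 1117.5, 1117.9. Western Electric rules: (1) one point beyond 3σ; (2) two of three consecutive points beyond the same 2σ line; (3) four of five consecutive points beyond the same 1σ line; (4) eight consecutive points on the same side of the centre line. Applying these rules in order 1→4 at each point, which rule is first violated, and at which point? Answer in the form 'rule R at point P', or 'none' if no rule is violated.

Zone of each point (C = within 1σ̂, B = 1σ̂–2σ̂, A = 2σ̂–3σ̂, * = beyond 3σ̂; sign = side of CL): 1:-B, 2:-C, 3:-B, 4:-C, 5:+C, 6:+B, 7:+C, 8:-C, 9:-B, 10:-C, 11:-B, 12:-A, 13:-A
Rule 2 (two of three consecutive points beyond the same 2σ limit) is satisfied at point 13.

rule 2 at point 13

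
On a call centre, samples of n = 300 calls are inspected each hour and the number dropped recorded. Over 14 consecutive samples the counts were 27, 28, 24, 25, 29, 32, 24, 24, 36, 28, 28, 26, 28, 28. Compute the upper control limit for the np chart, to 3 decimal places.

42.672

p̄ = Σdᵢ / (k·n) = 387 / (14 × 300) = 0.09214
UCL = np̄ + 3·√(np̄(1−p̄)) = 27.6429 + 3 × √(27.6429×0.90786) = 27.6429 + 3 × 5.0096 = 42.6716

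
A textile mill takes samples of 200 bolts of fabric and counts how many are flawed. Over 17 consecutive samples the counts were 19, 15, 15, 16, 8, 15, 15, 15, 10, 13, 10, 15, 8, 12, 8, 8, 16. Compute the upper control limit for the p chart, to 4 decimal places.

p̄ = Σdᵢ / (k·n) = 218 / (17 × 200) = 0.06412
UCL = p̄ + 3·√(p̄(1−p̄)/n) = 0.06412 + 3 × √(0.06412×0.93588/200) = 0.06412 + 3 × 0.01732 = 0.11608

0.1161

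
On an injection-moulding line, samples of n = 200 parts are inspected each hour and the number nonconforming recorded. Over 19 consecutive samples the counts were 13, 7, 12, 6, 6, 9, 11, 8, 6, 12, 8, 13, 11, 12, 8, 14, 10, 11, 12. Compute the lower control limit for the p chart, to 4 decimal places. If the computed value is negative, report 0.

p̄ = Σdᵢ / (k·n) = 189 / (19 × 200) = 0.04974
LCL = p̄ − 3·√(p̄(1−p̄)/n) = 0.04974 − 3 × 0.01537 = 0.00362

0.0036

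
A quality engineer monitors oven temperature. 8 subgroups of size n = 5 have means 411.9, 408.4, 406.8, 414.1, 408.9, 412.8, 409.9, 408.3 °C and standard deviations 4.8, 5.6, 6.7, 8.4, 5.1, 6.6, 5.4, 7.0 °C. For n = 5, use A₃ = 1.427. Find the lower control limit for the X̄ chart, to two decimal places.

X̄̄ = (411.9 + 408.4 + 406.8 + 414.1 + 408.9 + 412.8 + 409.9 + 408.3) / 8 = 410.1375
s̄ = (4.8 + 5.6 + 6.7 + 8.4 + 5.1 + 6.6 + 5.4 + 7.0) / 8 = 6.2000
LCL = X̄̄ − A₃·s̄ = 410.1375 − 1.427 × 6.2000 = 401.2901

401.29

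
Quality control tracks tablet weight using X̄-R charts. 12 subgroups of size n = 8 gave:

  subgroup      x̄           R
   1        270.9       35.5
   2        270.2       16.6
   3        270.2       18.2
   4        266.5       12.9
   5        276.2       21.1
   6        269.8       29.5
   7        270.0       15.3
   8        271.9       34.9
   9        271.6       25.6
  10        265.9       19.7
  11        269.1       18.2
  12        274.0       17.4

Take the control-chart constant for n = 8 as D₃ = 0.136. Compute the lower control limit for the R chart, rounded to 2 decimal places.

3.00

R̄ = (35.5 + 16.6 + 18.2 + 12.9 + 21.1 + 29.5 + 15.3 + 34.9 + 25.6 + 19.7 + 18.2 + 17.4) / 12 = 264.9000 / 12 = 22.0750
LCL_R = D₃·R̄ = 0.136 × 22.0750 = 3.0022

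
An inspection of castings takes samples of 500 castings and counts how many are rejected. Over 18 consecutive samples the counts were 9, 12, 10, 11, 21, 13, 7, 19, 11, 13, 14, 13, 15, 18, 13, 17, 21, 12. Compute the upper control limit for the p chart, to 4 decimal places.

0.0497

p̄ = Σdᵢ / (k·n) = 249 / (18 × 500) = 0.02767
UCL = p̄ + 3·√(p̄(1−p̄)/n) = 0.02767 + 3 × √(0.02767×0.97233/500) = 0.02767 + 3 × 0.00734 = 0.04967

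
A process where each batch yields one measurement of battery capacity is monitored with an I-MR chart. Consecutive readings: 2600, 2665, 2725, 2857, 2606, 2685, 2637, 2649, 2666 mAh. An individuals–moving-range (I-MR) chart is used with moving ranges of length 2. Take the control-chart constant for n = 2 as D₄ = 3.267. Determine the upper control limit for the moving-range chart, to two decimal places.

271.16

Moving ranges: 65, 60, 132, 251, 79, 48, 12, 17; M̄R̄ = 664.0000 / 8 = 83.0000
UCL_MR = D₄·M̄R̄ = 3.267 × 83.0000 = 271.1610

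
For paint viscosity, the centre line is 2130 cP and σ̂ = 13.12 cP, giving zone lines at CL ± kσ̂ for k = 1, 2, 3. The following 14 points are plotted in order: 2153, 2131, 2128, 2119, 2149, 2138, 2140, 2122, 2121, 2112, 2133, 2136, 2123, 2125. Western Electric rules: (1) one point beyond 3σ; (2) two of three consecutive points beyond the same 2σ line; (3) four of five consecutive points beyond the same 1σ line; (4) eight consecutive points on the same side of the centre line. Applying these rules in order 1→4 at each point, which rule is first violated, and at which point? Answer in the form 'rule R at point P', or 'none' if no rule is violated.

Zone of each point (C = within 1σ̂, B = 1σ̂–2σ̂, A = 2σ̂–3σ̂, * = beyond 3σ̂; sign = side of CL): 1:+B, 2:+C, 3:-C, 4:-C, 5:+B, 6:+C, 7:+C, 8:-C, 9:-C, 10:-B, 11:+C, 12:+C, 13:-C, 14:-C
No rule fires across all 14 points.

none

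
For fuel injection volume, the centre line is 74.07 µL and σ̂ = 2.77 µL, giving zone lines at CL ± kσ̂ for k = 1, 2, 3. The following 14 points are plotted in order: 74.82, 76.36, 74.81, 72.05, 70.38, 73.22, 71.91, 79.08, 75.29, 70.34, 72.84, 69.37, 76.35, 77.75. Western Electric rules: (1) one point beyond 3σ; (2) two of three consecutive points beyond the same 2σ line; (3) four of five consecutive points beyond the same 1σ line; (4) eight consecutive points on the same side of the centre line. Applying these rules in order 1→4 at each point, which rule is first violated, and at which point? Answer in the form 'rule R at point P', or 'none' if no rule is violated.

none

Zone of each point (C = within 1σ̂, B = 1σ̂–2σ̂, A = 2σ̂–3σ̂, * = beyond 3σ̂; sign = side of CL): 1:+C, 2:+C, 3:+C, 4:-C, 5:-B, 6:-C, 7:-C, 8:+B, 9:+C, 10:-B, 11:-C, 12:-B, 13:+C, 14:+B
No rule fires across all 14 points.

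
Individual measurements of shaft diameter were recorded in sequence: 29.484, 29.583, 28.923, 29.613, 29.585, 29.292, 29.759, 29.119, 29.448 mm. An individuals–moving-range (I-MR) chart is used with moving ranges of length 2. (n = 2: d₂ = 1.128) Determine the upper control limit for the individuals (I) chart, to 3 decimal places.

30.489

X̄ = (29.484 + 29.583 + 28.923 + 29.613 + 29.585 + 29.292 + 29.759 + 29.119 + 29.448) / 9 = 29.4229
Moving ranges: 0.099, 0.660, 0.690, 0.028, 0.293, 0.467, 0.640, 0.329; M̄R̄ = 3.2060 / 8 = 0.4007
UCL = X̄ + 3·M̄R̄/d₂ = 29.4229 + 3 × 0.4007 / 1.128 = 30.4887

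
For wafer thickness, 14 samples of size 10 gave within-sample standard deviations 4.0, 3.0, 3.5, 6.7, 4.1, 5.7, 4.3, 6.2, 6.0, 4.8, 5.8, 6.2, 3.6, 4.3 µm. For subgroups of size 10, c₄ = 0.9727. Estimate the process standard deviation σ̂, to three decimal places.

5.008

s̄ = (4.0 + 3.0 + 3.5 + 6.7 + 4.1 + 5.7 + 4.3 + 6.2 + 6.0 + 4.8 + 5.8 + 6.2 + 3.6 + 4.3) / 14 = 4.8714
σ̂ = s̄ / c₄ = 4.8714 / 0.9727 = 5.0082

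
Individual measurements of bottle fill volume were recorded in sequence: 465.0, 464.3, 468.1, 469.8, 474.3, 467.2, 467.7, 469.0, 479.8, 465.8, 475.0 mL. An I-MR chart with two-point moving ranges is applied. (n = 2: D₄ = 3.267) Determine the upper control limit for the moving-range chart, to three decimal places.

17.511

Moving ranges: 0.7, 3.8, 1.7, 4.5, 7.1, 0.5, 1.3, 10.8, 14.0, 9.2; M̄R̄ = 53.6000 / 10 = 5.3600
UCL_MR = D₄·M̄R̄ = 3.267 × 5.3600 = 17.5111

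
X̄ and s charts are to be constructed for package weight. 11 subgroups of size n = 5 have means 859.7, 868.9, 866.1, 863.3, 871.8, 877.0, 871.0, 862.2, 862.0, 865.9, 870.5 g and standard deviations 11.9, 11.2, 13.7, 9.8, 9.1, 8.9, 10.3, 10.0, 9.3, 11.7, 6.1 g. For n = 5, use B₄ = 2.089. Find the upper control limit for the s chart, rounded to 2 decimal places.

21.27

s̄ = (11.9 + 11.2 + 13.7 + 9.8 + 9.1 + 8.9 + 10.3 + 10.0 + 9.3 + 11.7 + 6.1) / 11 = 10.1818
UCL_s = B₄·s̄ = 2.089 × 10.1818 = 21.2698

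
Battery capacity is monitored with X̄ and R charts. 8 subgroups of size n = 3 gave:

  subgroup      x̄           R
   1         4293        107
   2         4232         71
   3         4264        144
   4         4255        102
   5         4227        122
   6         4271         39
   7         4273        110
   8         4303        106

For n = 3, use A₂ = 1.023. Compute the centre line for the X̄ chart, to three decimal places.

4264.750

X̄̄ = (4293 + 4232 + 4264 + 4255 + 4227 + 4271 + 4273 + 4303) / 8 = 34118.0000 / 8 = 4264.7500
CL = X̄̄ = 4264.7500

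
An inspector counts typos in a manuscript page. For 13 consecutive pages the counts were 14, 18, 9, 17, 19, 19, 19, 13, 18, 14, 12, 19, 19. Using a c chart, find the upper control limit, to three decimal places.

c̄ = (14 + 18 + 9 + 17 + 19 + 19 + 19 + 13 + 18 + 14 + 12 + 19 + 19) / 13 = 210 / 13 = 16.1538
UCL = c̄ + 3√c̄ = 16.1538 + 3 × √16.1538 = 16.1538 + 3 × 4.0192 = 28.2114

28.211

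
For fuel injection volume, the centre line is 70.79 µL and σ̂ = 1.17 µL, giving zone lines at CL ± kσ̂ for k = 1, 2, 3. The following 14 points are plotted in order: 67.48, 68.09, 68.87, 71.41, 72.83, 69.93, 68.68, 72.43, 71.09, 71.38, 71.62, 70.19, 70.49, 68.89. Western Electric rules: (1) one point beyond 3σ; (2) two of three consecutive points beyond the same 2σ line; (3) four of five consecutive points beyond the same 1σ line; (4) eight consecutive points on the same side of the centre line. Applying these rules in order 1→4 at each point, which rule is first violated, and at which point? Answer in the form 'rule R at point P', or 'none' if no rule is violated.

Zone of each point (C = within 1σ̂, B = 1σ̂–2σ̂, A = 2σ̂–3σ̂, * = beyond 3σ̂; sign = side of CL): 1:-A, 2:-A, 3:-B, 4:+C, 5:+B, 6:-C, 7:-B, 8:+B, 9:+C, 10:+C, 11:+C, 12:-C, 13:-C, 14:-B
Rule 2 (two of three consecutive points beyond the same 2σ limit) is satisfied at point 2.

rule 2 at point 2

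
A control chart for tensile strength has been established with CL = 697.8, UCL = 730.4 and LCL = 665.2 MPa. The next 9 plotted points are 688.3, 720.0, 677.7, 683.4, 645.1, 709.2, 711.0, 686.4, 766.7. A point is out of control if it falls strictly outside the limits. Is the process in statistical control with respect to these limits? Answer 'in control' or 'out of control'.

out of control

Compare each point to [665.2, 730.4]: sample 5 = 645.1 < LCL; sample 9 = 766.7 > UCL.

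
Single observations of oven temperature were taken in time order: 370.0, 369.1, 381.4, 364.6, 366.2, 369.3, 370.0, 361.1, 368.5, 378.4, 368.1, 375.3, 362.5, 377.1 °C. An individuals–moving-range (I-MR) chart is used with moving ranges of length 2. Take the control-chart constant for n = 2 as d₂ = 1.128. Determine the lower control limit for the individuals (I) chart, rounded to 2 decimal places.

X̄ = (370.0 + 369.1 + 381.4 + 364.6 + 366.2 + 369.3 + 370.0 + 361.1 + 368.5 + 378.4 + 368.1 + 375.3 + 362.5 + 377.1) / 14 = 370.1143
Moving ranges: 0.9, 12.3, 16.8, 1.6, 3.1, 0.7, 8.9, 7.4, 9.9, 10.3, 7.2, 12.8, 14.6; M̄R̄ = 106.5000 / 13 = 8.1923
LCL = X̄ − 3·M̄R̄/d₂ = 370.1143 − 3 × 8.1923 / 1.128 = 348.3262

348.33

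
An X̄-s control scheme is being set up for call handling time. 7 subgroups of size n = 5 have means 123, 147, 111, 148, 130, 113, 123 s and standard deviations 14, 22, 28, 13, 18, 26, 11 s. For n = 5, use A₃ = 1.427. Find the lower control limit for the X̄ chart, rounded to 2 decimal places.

X̄̄ = (123 + 147 + 111 + 148 + 130 + 113 + 123) / 7 = 127.8571
s̄ = (14 + 22 + 28 + 13 + 18 + 26 + 11) / 7 = 18.8571
LCL = X̄̄ − A₃·s̄ = 127.8571 − 1.427 × 18.8571 = 100.9480

100.95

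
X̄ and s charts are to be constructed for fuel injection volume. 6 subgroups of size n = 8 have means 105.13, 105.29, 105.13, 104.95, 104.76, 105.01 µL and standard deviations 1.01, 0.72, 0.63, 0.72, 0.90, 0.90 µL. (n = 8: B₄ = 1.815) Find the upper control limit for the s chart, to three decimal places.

s̄ = (1.01 + 0.72 + 0.63 + 0.72 + 0.90 + 0.90) / 6 = 0.8133
UCL_s = B₄·s̄ = 1.815 × 0.8133 = 1.4762

1.476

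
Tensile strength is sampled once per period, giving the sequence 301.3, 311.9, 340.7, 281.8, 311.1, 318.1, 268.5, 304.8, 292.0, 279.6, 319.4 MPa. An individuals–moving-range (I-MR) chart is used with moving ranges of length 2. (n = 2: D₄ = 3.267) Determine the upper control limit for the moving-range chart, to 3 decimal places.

Moving ranges: 10.6, 28.8, 58.9, 29.3, 7.0, 49.6, 36.3, 12.8, 12.4, 39.8; M̄R̄ = 285.5000 / 10 = 28.5500
UCL_MR = D₄·M̄R̄ = 3.267 × 28.5500 = 93.2729

93.273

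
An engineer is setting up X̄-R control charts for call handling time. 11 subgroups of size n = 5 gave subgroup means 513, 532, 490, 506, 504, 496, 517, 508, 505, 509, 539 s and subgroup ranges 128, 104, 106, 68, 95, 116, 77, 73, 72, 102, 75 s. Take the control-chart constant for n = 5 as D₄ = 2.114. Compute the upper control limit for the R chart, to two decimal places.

R̄ = (128 + 104 + 106 + 68 + 95 + 116 + 77 + 73 + 72 + 102 + 75) / 11 = 1016.0000 / 11 = 92.3636
UCL_R = D₄·R̄ = 2.114 × 92.3636 = 195.2567

195.26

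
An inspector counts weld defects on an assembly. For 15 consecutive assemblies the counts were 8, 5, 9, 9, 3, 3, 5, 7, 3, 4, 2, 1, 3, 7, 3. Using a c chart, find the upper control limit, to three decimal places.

c̄ = (8 + 5 + 9 + 9 + 3 + 3 + 5 + 7 + 3 + 4 + 2 + 1 + 3 + 7 + 3) / 15 = 72 / 15 = 4.8000
UCL = c̄ + 3√c̄ = 4.8000 + 3 × √4.8000 = 4.8000 + 3 × 2.1909 = 11.3727

11.373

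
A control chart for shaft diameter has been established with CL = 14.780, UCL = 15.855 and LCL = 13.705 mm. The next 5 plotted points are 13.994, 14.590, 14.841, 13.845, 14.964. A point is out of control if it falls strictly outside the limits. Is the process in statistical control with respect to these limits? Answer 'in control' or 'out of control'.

All 5 points lie within [13.705, 15.855].

in control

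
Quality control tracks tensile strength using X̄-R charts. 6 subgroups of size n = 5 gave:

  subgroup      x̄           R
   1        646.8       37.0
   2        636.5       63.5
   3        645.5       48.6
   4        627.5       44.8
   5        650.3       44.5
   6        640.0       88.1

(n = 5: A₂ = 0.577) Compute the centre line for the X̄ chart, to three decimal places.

X̄̄ = (646.8 + 636.5 + 645.5 + 627.5 + 650.3 + 640.0) / 6 = 3846.6000 / 6 = 641.1000
CL = X̄̄ = 641.1000

641.100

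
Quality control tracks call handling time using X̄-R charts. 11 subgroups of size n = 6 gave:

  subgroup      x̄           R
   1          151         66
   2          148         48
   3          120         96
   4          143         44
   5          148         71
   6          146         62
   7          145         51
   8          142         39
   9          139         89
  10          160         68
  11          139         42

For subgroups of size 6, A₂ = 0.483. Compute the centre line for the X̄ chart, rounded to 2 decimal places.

X̄̄ = (151 + 148 + 120 + 143 + 148 + 146 + 145 + 142 + 139 + 160 + 139) / 11 = 1581.0000 / 11 = 143.7273
CL = X̄̄ = 143.7273

143.73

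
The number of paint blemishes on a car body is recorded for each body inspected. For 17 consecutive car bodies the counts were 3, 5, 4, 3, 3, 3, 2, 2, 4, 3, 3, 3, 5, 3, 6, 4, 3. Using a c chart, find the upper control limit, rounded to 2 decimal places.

c̄ = (3 + 5 + 4 + 3 + 3 + 3 + 2 + 2 + 4 + 3 + 3 + 3 + 5 + 3 + 6 + 4 + 3) / 17 = 59 / 17 = 3.4706
UCL = c̄ + 3√c̄ = 3.4706 + 3 × √3.4706 = 3.4706 + 3 × 1.8630 = 9.0594

9.06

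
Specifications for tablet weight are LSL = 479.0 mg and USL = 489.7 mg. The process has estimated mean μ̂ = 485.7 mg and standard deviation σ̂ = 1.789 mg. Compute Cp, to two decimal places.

1.00

Cp = (USL − LSL) / (6σ̂) = (489.7 − 479.0) / (6 × 1.789) = 10.7000 / 10.7340 = 0.9968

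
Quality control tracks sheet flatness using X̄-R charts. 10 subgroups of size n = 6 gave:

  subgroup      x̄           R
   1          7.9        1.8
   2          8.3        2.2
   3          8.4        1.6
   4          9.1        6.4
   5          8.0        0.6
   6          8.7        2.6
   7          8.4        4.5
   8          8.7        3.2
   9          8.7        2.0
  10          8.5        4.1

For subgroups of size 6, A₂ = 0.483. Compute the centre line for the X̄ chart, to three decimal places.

8.470

X̄̄ = (7.9 + 8.3 + 8.4 + 9.1 + 8.0 + 8.7 + 8.4 + 8.7 + 8.7 + 8.5) / 10 = 84.7000 / 10 = 8.4700
CL = X̄̄ = 8.4700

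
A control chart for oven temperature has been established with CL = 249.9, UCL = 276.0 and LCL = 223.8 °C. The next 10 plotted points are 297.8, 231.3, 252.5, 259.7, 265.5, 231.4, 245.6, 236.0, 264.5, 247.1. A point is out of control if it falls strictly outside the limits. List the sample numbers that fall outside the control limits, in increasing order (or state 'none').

Compare each point to [223.8, 276.0]: sample 1 = 297.8 > UCL.

1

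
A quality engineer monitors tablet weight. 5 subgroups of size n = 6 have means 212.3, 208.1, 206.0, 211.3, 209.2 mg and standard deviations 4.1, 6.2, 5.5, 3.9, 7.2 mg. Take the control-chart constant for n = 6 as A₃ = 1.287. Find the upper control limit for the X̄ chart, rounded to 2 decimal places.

216.30

X̄̄ = (212.3 + 208.1 + 206.0 + 211.3 + 209.2) / 5 = 209.3800
s̄ = (4.1 + 6.2 + 5.5 + 3.9 + 7.2) / 5 = 5.3800
UCL = X̄̄ + A₃·s̄ = 209.3800 + 1.287 × 5.3800 = 216.3041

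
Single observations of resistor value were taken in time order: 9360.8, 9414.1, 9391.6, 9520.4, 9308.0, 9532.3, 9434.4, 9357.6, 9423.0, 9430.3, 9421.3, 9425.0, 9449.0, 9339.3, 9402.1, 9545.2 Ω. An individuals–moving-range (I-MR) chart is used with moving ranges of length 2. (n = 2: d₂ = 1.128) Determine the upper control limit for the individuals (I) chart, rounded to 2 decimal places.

X̄ = (9360.8 + 9414.1 + 9391.6 + 9520.4 + 9308.0 + 9532.3 + 9434.4 + 9357.6 + 9423.0 + 9430.3 + 9421.3 + 9425.0 + 9449.0 + 9339.3 + 9402.1 + 9545.2) / 16 = 9422.1500
Moving ranges: 53.3, 22.5, 128.8, 212.4, 224.3, 97.9, 76.8, 65.4, 7.3, 9.0, 3.7, 24.0, 109.7, 62.8, 143.1; M̄R̄ = 1241.0000 / 15 = 82.7333
UCL = X̄ + 3·M̄R̄/d₂ = 9422.1500 + 3 × 82.7333 / 1.128 = 9642.1855

9642.19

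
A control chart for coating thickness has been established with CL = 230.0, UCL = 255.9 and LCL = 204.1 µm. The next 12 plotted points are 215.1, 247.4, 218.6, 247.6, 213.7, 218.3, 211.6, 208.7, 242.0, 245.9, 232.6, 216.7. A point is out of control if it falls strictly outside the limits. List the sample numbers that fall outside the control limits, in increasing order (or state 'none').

All 12 points lie within [204.1, 255.9].

none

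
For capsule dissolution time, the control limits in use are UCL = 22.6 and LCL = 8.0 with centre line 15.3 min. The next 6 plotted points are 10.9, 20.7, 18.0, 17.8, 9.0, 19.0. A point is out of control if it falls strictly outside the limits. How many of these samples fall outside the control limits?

0

All 6 points lie within [8.0, 22.6].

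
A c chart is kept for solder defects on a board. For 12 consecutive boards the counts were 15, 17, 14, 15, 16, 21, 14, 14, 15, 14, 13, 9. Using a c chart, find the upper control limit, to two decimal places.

c̄ = (15 + 17 + 14 + 15 + 16 + 21 + 14 + 14 + 15 + 14 + 13 + 9) / 12 = 177 / 12 = 14.7500
UCL = c̄ + 3√c̄ = 14.7500 + 3 × √14.7500 = 14.7500 + 3 × 3.8406 = 26.2717

26.27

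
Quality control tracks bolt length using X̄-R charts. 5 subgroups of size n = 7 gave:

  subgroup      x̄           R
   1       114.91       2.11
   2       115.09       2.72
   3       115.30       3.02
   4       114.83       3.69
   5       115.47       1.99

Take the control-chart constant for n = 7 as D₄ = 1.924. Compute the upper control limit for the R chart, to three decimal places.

R̄ = (2.11 + 2.72 + 3.02 + 3.69 + 1.99) / 5 = 13.5300 / 5 = 2.7060
UCL_R = D₄·R̄ = 1.924 × 2.7060 = 5.2063

5.206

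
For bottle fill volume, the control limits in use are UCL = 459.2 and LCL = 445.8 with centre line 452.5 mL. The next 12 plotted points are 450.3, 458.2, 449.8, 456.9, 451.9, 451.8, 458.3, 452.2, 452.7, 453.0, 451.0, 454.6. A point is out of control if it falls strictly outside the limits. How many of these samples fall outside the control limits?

0

All 12 points lie within [445.8, 459.2].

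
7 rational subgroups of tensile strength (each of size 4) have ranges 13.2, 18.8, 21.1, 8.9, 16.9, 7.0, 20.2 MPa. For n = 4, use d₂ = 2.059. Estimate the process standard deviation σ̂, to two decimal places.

7.36

R̄ = (13.2 + 18.8 + 21.1 + 8.9 + 16.9 + 7.0 + 20.2) / 7 = 15.1571
σ̂ = R̄ / d₂ = 15.1571 / 2.059 = 7.3614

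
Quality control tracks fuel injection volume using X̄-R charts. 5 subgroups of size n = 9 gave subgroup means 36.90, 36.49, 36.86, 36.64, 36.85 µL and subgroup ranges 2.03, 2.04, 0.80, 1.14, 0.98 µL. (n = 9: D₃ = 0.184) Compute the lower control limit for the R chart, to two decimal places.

R̄ = (2.03 + 2.04 + 0.80 + 1.14 + 0.98) / 5 = 6.9900 / 5 = 1.3980
LCL_R = D₃·R̄ = 0.184 × 1.3980 = 0.2572

0.26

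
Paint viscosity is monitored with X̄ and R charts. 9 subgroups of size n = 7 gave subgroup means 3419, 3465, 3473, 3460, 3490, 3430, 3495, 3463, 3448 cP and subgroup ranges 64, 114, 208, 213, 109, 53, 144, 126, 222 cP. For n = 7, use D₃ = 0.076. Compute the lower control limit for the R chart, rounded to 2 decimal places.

10.58

R̄ = (64 + 114 + 208 + 213 + 109 + 53 + 144 + 126 + 222) / 9 = 1253.0000 / 9 = 139.2222
LCL_R = D₃·R̄ = 0.076 × 139.2222 = 10.5809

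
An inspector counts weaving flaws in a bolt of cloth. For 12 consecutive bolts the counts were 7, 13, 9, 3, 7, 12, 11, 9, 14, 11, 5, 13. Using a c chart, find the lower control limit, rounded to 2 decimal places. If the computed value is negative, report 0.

0.25

c̄ = (7 + 13 + 9 + 3 + 7 + 12 + 11 + 9 + 14 + 11 + 5 + 13) / 12 = 114 / 12 = 9.5000
LCL = c̄ − 3√c̄ = 9.5000 − 3 × 3.0822 = 0.2534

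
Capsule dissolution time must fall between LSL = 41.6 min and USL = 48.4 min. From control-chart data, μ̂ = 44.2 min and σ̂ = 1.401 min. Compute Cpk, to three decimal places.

Cpu = (USL − μ̂) / (3σ̂) = (48.4 − 44.2) / (3 × 1.401) = 0.9993; Cpl = (μ̂ − LSL) / (3σ̂) = (44.2 − 41.6) / (3 × 1.401) = 0.6186; Cpk = min(Cpu, Cpl) = 0.6186

0.619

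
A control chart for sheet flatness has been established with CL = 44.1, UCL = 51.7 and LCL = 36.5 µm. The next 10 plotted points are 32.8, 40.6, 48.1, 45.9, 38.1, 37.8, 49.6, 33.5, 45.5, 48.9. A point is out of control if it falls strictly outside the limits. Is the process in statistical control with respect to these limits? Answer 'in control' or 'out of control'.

Compare each point to [36.5, 51.7]: sample 1 = 32.8 < LCL; sample 8 = 33.5 < LCL.

out of control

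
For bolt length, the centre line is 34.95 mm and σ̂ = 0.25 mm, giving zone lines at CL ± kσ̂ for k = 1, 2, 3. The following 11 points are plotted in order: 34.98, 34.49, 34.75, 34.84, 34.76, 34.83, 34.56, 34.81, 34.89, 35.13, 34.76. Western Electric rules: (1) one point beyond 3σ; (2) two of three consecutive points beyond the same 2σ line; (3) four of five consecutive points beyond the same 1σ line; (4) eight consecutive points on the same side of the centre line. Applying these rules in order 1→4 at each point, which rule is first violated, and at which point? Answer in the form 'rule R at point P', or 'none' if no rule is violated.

rule 4 at point 9

Zone of each point (C = within 1σ̂, B = 1σ̂–2σ̂, A = 2σ̂–3σ̂, * = beyond 3σ̂; sign = side of CL): 1:+C, 2:-B, 3:-C, 4:-C, 5:-C, 6:-C, 7:-B, 8:-C, 9:-C, 10:+C, 11:-C
Rule 4 (eight consecutive points on the same side of the centre line) is satisfied at point 9.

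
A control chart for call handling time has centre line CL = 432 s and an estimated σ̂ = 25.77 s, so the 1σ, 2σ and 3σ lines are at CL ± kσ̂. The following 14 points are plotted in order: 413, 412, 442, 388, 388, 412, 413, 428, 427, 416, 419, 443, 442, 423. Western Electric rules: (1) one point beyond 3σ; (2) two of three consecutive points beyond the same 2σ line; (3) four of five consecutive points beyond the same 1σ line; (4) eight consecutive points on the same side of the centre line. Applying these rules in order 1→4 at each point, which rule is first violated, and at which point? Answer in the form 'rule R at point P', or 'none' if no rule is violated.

rule 4 at point 11

Zone of each point (C = within 1σ̂, B = 1σ̂–2σ̂, A = 2σ̂–3σ̂, * = beyond 3σ̂; sign = side of CL): 1:-C, 2:-C, 3:+C, 4:-B, 5:-B, 6:-C, 7:-C, 8:-C, 9:-C, 10:-C, 11:-C, 12:+C, 13:+C, 14:-C
Rule 4 (eight consecutive points on the same side of the centre line) is satisfied at point 11.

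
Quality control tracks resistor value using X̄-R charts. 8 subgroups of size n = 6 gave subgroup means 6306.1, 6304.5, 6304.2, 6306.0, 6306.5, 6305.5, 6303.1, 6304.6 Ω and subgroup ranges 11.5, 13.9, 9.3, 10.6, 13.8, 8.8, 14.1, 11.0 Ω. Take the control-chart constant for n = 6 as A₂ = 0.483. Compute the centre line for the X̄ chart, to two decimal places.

X̄̄ = (6306.1 + 6304.5 + 6304.2 + 6306.0 + 6306.5 + 6305.5 + 6303.1 + 6304.6) / 8 = 50440.5000 / 8 = 6305.0625
CL = X̄̄ = 6305.0625

6305.06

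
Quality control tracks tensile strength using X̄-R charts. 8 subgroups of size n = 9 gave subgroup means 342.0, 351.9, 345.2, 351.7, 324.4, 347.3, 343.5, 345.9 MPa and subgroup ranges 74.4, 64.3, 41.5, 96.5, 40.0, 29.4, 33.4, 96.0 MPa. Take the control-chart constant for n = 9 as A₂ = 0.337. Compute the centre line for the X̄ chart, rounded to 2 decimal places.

343.99

X̄̄ = (342.0 + 351.9 + 345.2 + 351.7 + 324.4 + 347.3 + 343.5 + 345.9) / 8 = 2751.9000 / 8 = 343.9875
CL = X̄̄ = 343.9875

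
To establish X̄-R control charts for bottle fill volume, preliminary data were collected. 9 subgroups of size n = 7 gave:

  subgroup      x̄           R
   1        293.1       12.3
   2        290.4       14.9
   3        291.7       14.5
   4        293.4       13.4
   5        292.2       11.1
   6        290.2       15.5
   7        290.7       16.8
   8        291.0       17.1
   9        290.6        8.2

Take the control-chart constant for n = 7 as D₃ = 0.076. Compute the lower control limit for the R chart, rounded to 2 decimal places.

1.05

R̄ = (12.3 + 14.9 + 14.5 + 13.4 + 11.1 + 15.5 + 16.8 + 17.1 + 8.2) / 9 = 123.8000 / 9 = 13.7556
LCL_R = D₃·R̄ = 0.076 × 13.7556 = 1.0454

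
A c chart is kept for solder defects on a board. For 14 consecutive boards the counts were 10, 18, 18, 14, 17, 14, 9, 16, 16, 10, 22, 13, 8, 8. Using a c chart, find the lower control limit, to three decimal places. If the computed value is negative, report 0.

c̄ = (10 + 18 + 18 + 14 + 17 + 14 + 9 + 16 + 16 + 10 + 22 + 13 + 8 + 8) / 14 = 193 / 14 = 13.7857
LCL = c̄ − 3√c̄ = 13.7857 − 3 × 3.7129 = 2.6470

2.647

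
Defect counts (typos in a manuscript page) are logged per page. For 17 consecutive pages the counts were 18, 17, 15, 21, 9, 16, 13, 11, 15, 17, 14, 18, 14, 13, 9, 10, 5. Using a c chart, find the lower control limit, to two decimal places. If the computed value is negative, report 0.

2.67

c̄ = (18 + 17 + 15 + 21 + 9 + 16 + 13 + 11 + 15 + 17 + 14 + 18 + 14 + 13 + 9 + 10 + 5) / 17 = 235 / 17 = 13.8235
LCL = c̄ − 3√c̄ = 13.8235 − 3 × 3.7180 = 2.6695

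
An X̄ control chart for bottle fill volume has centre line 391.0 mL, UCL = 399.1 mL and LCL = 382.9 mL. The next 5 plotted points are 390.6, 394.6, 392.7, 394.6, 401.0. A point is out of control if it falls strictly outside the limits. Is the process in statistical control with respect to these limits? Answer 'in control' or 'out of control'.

out of control

Compare each point to [382.9, 399.1]: sample 5 = 401.0 > UCL.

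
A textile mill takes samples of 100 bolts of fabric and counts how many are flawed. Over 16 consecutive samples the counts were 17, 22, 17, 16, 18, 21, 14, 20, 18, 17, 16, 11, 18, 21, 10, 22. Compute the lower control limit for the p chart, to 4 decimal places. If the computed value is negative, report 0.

0.0601

p̄ = Σdᵢ / (k·n) = 278 / (16 × 100) = 0.17375
LCL = p̄ − 3·√(p̄(1−p̄)/n) = 0.17375 − 3 × 0.03789 = 0.06008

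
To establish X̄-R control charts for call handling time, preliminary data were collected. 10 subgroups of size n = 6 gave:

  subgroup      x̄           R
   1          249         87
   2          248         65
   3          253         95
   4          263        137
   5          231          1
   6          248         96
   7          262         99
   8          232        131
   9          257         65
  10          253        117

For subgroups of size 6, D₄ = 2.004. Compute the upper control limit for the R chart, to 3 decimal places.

R̄ = (87 + 65 + 95 + 137 + 1 + 96 + 99 + 131 + 65 + 117) / 10 = 893.0000 / 10 = 89.3000
UCL_R = D₄·R̄ = 2.004 × 89.3000 = 178.9572

178.957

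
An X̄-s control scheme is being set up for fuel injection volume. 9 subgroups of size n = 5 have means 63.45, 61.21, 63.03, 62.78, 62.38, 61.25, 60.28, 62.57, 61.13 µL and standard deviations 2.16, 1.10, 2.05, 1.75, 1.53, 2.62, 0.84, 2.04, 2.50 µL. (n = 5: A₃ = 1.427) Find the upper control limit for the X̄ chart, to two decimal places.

64.64

X̄̄ = (63.45 + 61.21 + 63.03 + 62.78 + 62.38 + 61.25 + 60.28 + 62.57 + 61.13) / 9 = 62.0089
s̄ = (2.16 + 1.10 + 2.05 + 1.75 + 1.53 + 2.62 + 0.84 + 2.04 + 2.50) / 9 = 1.8433
UCL = X̄̄ + A₃·s̄ = 62.0089 + 1.427 × 1.8433 = 64.6393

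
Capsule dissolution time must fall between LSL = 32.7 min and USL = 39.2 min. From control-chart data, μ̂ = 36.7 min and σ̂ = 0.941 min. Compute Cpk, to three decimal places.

Cpu = (USL − μ̂) / (3σ̂) = (39.2 − 36.7) / (3 × 0.941) = 0.8856; Cpl = (μ̂ − LSL) / (3σ̂) = (36.7 − 32.7) / (3 × 0.941) = 1.4169; Cpk = min(Cpu, Cpl) = 0.8856

0.886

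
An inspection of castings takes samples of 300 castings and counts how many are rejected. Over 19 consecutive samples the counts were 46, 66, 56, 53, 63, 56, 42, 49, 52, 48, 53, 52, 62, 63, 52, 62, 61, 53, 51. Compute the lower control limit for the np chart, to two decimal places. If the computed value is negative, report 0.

p̄ = Σdᵢ / (k·n) = 1040 / (19 × 300) = 0.18246
LCL = np̄ − 3·√(np̄(1−p̄)) = 54.7368 − 3 × 6.6895 = 34.6683

34.67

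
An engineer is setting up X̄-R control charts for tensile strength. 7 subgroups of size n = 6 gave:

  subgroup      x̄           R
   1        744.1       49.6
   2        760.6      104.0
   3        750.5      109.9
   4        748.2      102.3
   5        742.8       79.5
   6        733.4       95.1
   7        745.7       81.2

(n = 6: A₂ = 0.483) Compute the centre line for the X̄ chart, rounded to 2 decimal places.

X̄̄ = (744.1 + 760.6 + 750.5 + 748.2 + 742.8 + 733.4 + 745.7) / 7 = 5225.3000 / 7 = 746.4714
CL = X̄̄ = 746.4714

746.47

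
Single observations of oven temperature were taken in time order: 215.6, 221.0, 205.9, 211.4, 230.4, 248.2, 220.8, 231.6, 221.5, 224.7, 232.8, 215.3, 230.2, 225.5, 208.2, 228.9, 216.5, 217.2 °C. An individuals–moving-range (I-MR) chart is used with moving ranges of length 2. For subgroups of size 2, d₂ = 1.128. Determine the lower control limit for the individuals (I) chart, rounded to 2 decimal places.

X̄ = (215.6 + 221.0 + 205.9 + 211.4 + 230.4 + 248.2 + 220.8 + 231.6 + 221.5 + 224.7 + 232.8 + 215.3 + 230.2 + 225.5 + 208.2 + 228.9 + 216.5 + 217.2) / 18 = 222.5389
Moving ranges: 5.4, 15.1, 5.5, 19.0, 17.8, 27.4, 10.8, 10.1, 3.2, 8.1, 17.5, 14.9, 4.7, 17.3, 20.7, 12.4, 0.7; M̄R̄ = 210.6000 / 17 = 12.3882
LCL = X̄ − 3·M̄R̄/d₂ = 222.5389 − 3 × 12.3882 / 1.128 = 189.5915

189.59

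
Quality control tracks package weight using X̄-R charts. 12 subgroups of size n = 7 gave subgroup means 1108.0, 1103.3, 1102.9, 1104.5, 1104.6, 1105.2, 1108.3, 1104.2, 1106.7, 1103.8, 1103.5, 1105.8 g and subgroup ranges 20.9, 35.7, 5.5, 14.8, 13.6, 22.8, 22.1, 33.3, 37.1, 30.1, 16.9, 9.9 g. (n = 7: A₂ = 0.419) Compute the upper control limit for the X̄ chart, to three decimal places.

X̄̄ = (1108.0 + 1103.3 + 1102.9 + 1104.5 + 1104.6 + 1105.2 + 1108.3 + 1104.2 + 1106.7 + 1103.8 + 1103.5 + 1105.8) / 12 = 13260.8000 / 12 = 1105.0667
R̄ = (20.9 + 35.7 + 5.5 + 14.8 + 13.6 + 22.8 + 22.1 + 33.3 + 37.1 + 30.1 + 16.9 + 9.9) / 12 = 262.7000 / 12 = 21.8917
UCL = X̄̄ + A₂·R̄ = 1105.0667 + 0.419 × 21.8917 = 1114.2393

1114.239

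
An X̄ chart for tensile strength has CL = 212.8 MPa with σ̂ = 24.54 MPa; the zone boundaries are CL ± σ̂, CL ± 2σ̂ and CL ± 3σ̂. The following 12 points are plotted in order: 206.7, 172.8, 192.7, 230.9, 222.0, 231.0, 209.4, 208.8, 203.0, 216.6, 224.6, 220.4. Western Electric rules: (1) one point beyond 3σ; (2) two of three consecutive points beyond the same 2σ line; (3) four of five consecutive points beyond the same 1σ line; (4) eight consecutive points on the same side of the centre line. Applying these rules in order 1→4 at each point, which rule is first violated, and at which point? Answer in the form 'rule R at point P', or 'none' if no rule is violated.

Zone of each point (C = within 1σ̂, B = 1σ̂–2σ̂, A = 2σ̂–3σ̂, * = beyond 3σ̂; sign = side of CL): 1:-C, 2:-B, 3:-C, 4:+C, 5:+C, 6:+C, 7:-C, 8:-C, 9:-C, 10:+C, 11:+C, 12:+C
No rule fires across all 12 points.

none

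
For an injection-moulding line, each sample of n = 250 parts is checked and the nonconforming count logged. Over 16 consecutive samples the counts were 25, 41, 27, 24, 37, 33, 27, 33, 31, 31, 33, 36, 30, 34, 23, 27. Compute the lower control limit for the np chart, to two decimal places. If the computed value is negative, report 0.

p̄ = Σdᵢ / (k·n) = 492 / (16 × 250) = 0.12300
LCL = np̄ − 3·√(np̄(1−p̄)) = 30.7500 − 3 × 5.1930 = 15.1709

15.17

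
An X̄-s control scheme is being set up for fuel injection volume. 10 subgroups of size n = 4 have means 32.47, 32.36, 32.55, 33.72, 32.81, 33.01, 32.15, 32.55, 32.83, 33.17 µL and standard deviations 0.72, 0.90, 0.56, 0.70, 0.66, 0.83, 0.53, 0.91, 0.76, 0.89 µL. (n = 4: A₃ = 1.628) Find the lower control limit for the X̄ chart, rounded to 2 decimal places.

X̄̄ = (32.47 + 32.36 + 32.55 + 33.72 + 32.81 + 33.01 + 32.15 + 32.55 + 32.83 + 33.17) / 10 = 32.7620
s̄ = (0.72 + 0.90 + 0.56 + 0.70 + 0.66 + 0.83 + 0.53 + 0.91 + 0.76 + 0.89) / 10 = 0.7460
LCL = X̄̄ − A₃·s̄ = 32.7620 − 1.628 × 0.7460 = 31.5475

31.55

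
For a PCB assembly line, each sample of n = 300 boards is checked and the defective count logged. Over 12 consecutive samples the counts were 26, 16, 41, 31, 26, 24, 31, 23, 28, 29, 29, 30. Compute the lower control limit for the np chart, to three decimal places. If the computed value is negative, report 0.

12.758

p̄ = Σdᵢ / (k·n) = 334 / (12 × 300) = 0.09278
LCL = np̄ − 3·√(np̄(1−p̄)) = 27.8333 − 3 × 5.0250 = 12.7582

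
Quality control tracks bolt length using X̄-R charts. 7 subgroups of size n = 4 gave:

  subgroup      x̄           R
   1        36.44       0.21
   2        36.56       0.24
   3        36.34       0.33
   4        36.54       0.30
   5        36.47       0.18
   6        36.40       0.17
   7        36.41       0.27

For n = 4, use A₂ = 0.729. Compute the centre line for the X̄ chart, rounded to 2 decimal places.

X̄̄ = (36.44 + 36.56 + 36.34 + 36.54 + 36.47 + 36.40 + 36.41) / 7 = 255.1600 / 7 = 36.4514
CL = X̄̄ = 36.4514

36.45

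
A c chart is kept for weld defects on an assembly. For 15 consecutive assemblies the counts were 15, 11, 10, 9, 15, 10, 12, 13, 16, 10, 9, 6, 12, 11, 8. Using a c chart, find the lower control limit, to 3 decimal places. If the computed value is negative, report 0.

1.123

c̄ = (15 + 11 + 10 + 9 + 15 + 10 + 12 + 13 + 16 + 10 + 9 + 6 + 12 + 11 + 8) / 15 = 167 / 15 = 11.1333
LCL = c̄ − 3√c̄ = 11.1333 − 3 × 3.3367 = 1.1233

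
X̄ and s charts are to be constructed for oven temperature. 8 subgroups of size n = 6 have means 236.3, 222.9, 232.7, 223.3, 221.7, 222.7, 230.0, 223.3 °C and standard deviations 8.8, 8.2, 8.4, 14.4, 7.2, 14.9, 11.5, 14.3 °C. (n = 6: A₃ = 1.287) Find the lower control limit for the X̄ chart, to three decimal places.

212.504

X̄̄ = (236.3 + 222.9 + 232.7 + 223.3 + 221.7 + 222.7 + 230.0 + 223.3) / 8 = 226.6125
s̄ = (8.8 + 8.2 + 8.4 + 14.4 + 7.2 + 14.9 + 11.5 + 14.3) / 8 = 10.9625
LCL = X̄̄ − A₃·s̄ = 226.6125 − 1.287 × 10.9625 = 212.5038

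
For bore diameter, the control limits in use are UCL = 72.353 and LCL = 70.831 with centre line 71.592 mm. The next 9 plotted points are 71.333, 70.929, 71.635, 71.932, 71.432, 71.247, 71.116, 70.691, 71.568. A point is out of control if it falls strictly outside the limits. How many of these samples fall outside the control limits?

Compare each point to [70.831, 72.353]: sample 8 = 70.691 < LCL.

1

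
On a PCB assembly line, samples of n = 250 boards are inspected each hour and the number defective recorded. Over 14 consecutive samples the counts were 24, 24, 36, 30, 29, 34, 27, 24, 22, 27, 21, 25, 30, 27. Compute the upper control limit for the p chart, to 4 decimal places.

0.1676

p̄ = Σdᵢ / (k·n) = 380 / (14 × 250) = 0.10857
UCL = p̄ + 3·√(p̄(1−p̄)/n) = 0.10857 + 3 × √(0.10857×0.89143/250) = 0.10857 + 3 × 0.01968 = 0.16760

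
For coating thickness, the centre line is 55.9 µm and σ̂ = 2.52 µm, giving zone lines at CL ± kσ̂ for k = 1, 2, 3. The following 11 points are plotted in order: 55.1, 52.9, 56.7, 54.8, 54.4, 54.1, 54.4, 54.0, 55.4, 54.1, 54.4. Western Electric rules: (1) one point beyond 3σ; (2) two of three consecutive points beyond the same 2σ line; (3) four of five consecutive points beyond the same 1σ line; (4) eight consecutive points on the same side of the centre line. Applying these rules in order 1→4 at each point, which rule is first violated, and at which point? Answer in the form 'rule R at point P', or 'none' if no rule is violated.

Zone of each point (C = within 1σ̂, B = 1σ̂–2σ̂, A = 2σ̂–3σ̂, * = beyond 3σ̂; sign = side of CL): 1:-C, 2:-B, 3:+C, 4:-C, 5:-C, 6:-C, 7:-C, 8:-C, 9:-C, 10:-C, 11:-C
Rule 4 (eight consecutive points on the same side of the centre line) is satisfied at point 11.

rule 4 at point 11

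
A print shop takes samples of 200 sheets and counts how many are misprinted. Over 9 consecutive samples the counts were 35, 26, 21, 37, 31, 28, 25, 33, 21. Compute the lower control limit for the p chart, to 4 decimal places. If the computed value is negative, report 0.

0.0686

p̄ = Σdᵢ / (k·n) = 257 / (9 × 200) = 0.14278
LCL = p̄ − 3·√(p̄(1−p̄)/n) = 0.14278 − 3 × 0.02474 = 0.06856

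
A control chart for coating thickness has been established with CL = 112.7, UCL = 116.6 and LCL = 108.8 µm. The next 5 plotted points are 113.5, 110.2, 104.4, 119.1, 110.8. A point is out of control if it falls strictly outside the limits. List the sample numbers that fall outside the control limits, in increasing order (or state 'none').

3, 4

Compare each point to [108.8, 116.6]: sample 3 = 104.4 < LCL; sample 4 = 119.1 > UCL.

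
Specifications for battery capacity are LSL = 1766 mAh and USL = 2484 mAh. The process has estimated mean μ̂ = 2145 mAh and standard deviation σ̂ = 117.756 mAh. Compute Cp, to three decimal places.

Cp = (USL − LSL) / (6σ̂) = (2484 − 1766) / (6 × 117.756) = 718.0000 / 706.5360 = 1.0162

1.016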